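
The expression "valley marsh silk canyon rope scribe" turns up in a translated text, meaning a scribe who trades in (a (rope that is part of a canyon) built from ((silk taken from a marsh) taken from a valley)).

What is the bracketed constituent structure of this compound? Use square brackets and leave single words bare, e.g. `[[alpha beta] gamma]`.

[[[valley [marsh silk]] [canyon rope]] scribe]

Whole compound: head "scribe", modifier "valley marsh silk canyon rope".
Inside "valley marsh silk canyon rope": head "rope" (specifically "canyon rope"), modifier "valley marsh silk".
Inside "valley marsh silk": head "silk" (specifically "marsh silk"), modifier "valley".
Inside "marsh silk": head "silk", modifier "marsh".
Inside "canyon rope": head "rope", modifier "canyon".
Putting it together: [[[valley [marsh silk]] [canyon rope]] scribe].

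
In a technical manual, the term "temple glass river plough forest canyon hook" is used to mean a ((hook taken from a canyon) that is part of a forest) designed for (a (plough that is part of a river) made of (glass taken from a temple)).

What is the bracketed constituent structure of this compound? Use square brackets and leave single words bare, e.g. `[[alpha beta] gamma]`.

Overall it is a kind of hook (specifically "forest canyon hook"); the modifier is "temple glass river plough".
"temple glass river plough" → head "plough" (specifically "river plough"), modifier "temple glass".
"temple glass" → head "glass", modifier "temple".
"river plough" → head "plough", modifier "river".
"forest canyon hook" → head "hook" (specifically "canyon hook"), modifier "forest".
"canyon hook" → head "hook", modifier "canyon".
Putting it together: [[[temple glass] [river plough]] [forest [canyon hook]]].

[[[temple glass] [river plough]] [forest [canyon hook]]]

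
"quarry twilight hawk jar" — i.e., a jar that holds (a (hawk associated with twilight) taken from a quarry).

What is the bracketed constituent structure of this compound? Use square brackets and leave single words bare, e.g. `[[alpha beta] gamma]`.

Overall it is a kind of jar; the modifier is "quarry twilight hawk".
Within "quarry twilight hawk", the head is "hawk" (specifically "twilight hawk") and the modifier is "quarry".
Within "twilight hawk", the head is "hawk" and the modifier is "twilight".
Assembled: [[quarry [twilight hawk]] jar].

[[quarry [twilight hawk]] jar]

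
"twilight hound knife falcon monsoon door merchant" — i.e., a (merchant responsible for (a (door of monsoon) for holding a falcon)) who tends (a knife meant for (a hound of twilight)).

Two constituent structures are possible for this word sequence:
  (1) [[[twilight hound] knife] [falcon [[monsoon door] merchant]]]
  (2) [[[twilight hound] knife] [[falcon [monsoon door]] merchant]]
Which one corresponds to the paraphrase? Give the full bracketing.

The paraphrase's head is the "merchant" part ("falcon monsoon door merchant"); its modifier is "twilight hound knife".
That top-level split, carried through the inner groups, gives [[[twilight hound] knife] [[falcon [monsoon door]] merchant]].

[[[twilight hound] knife] [[falcon [monsoon door]] merchant]]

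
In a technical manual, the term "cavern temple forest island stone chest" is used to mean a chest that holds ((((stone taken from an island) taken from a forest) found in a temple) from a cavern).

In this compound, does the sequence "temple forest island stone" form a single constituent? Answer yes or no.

yes

The paraphrase groups the words so that "temple forest island stone" is one unit: it corresponds to a single parenthesized sub-phrase.
The full structure is [[cavern [temple [forest [island stone]]]] chest], in which [temple forest island stone] is a constituent.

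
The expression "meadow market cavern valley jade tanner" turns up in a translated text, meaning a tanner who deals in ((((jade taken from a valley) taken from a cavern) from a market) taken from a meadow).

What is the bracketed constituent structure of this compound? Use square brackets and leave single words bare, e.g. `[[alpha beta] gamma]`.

[[meadow [market [cavern [valley jade]]]] tanner]

Whole compound: head "tanner", modifier "meadow market cavern valley jade".
"meadow market cavern valley jade" → head "jade" (specifically "market cavern valley jade"), modifier "meadow".
"market cavern valley jade" → head "jade" (specifically "cavern valley jade"), modifier "market".
"cavern valley jade" → head "jade" (specifically "valley jade"), modifier "cavern".
"valley jade" → head "jade", modifier "valley".
So the structure is [[meadow [market [cavern [valley jade]]]] tanner].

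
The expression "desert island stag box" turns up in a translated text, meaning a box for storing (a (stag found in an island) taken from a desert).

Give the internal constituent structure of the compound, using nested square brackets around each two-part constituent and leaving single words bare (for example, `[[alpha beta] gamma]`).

Whole compound: head "box", modifier "desert island stag".
"desert island stag" → head "stag" (specifically "island stag"), modifier "desert".
"island stag" → head "stag", modifier "island".
Putting it together: [[desert [island stag]] box].

[[desert [island stag]] box]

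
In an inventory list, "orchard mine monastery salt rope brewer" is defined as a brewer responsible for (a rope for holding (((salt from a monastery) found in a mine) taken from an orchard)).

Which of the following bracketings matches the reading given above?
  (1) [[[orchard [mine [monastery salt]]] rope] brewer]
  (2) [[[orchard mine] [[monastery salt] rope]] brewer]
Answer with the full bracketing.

[[[orchard [mine [monastery salt]]] rope] brewer]

The paraphrase's head is the "brewer" part ("brewer"); its modifier is "orchard mine monastery salt rope".
That top-level split, carried through the inner groups, gives [[[orchard [mine [monastery salt]]] rope] brewer].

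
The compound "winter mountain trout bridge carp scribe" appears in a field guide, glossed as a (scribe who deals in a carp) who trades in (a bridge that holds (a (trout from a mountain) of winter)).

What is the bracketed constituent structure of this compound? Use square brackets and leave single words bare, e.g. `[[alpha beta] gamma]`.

At the top level: head "scribe" (specifically "carp scribe"); modifier "winter mountain trout bridge".
Inside "winter mountain trout bridge": head "bridge", modifier "winter mountain trout".
Inside "winter mountain trout": head "trout" (specifically "mountain trout"), modifier "winter".
Inside "mountain trout": head "trout", modifier "mountain".
Inside "carp scribe": head "scribe", modifier "carp".
Assembled: [[[winter [mountain trout]] bridge] [carp scribe]].

[[[winter [mountain trout]] bridge] [carp scribe]]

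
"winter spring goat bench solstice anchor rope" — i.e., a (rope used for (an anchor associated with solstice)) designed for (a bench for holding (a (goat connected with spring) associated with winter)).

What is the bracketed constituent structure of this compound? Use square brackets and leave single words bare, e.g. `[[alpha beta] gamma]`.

[[[winter [spring goat]] bench] [[solstice anchor] rope]]

Overall it is a kind of rope (specifically "solstice anchor rope"); the modifier is "winter spring goat bench".
Inside "winter spring goat bench": head "bench", modifier "winter spring goat".
Inside "winter spring goat": head "goat" (specifically "spring goat"), modifier "winter".
Inside "spring goat": head "goat", modifier "spring".
Inside "solstice anchor rope": head "rope", modifier "solstice anchor".
Inside "solstice anchor": head "anchor", modifier "solstice".
Assembled: [[[winter [spring goat]] bench] [[solstice anchor] rope]].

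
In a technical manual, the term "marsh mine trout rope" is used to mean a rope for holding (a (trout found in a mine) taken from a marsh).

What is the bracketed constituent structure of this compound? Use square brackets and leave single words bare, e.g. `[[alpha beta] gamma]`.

Overall it is a kind of rope; the modifier is "marsh mine trout".
Inside "marsh mine trout": head "trout" (specifically "mine trout"), modifier "marsh".
Inside "mine trout": head "trout", modifier "mine".
Putting it together: [[marsh [mine trout]] rope].

[[marsh [mine trout]] rope]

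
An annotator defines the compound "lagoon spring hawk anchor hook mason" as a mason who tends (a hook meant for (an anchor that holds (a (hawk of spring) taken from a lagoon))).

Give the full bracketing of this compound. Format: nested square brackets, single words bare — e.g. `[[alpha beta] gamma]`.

[[[[lagoon [spring hawk]] anchor] hook] mason]

Overall it is a kind of mason; the modifier is "lagoon spring hawk anchor hook".
"lagoon spring hawk anchor hook" → head "hook", modifier "lagoon spring hawk anchor".
"lagoon spring hawk anchor" → head "anchor", modifier "lagoon spring hawk".
"lagoon spring hawk" → head "hawk" (specifically "spring hawk"), modifier "lagoon".
"spring hawk" → head "hawk", modifier "spring".
Assembled: [[[[lagoon [spring hawk]] anchor] hook] mason].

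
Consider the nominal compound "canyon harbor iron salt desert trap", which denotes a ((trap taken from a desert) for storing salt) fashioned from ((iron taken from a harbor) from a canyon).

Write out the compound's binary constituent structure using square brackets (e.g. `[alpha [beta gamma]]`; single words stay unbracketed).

[[canyon [harbor iron]] [salt [desert trap]]]

Overall it is a kind of trap (specifically "salt desert trap"); the modifier is "canyon harbor iron".
Inside "canyon harbor iron": head "iron" (specifically "harbor iron"), modifier "canyon".
Inside "harbor iron": head "iron", modifier "harbor".
Inside "salt desert trap": head "trap" (specifically "desert trap"), modifier "salt".
Inside "desert trap": head "trap", modifier "desert".
Putting it together: [[canyon [harbor iron]] [salt [desert trap]]].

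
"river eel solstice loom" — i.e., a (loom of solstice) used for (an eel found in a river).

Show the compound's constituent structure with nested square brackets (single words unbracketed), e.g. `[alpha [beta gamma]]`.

Whole compound: head "loom" (specifically "solstice loom"), modifier "river eel".
Within "river eel", the head is "eel" and the modifier is "river".
Within "solstice loom", the head is "loom" and the modifier is "solstice".
Putting it together: [[river eel] [solstice loom]].

[[river eel] [solstice loom]]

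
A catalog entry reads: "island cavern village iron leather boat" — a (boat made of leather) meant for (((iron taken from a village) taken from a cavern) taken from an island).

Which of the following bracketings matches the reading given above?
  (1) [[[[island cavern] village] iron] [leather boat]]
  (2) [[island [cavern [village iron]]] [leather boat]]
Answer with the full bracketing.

[[island [cavern [village iron]]] [leather boat]]

The paraphrase's head is the "boat" part ("leather boat"); its modifier is "island cavern village iron".
That top-level split, carried through the inner groups, gives [[island [cavern [village iron]]] [leather boat]].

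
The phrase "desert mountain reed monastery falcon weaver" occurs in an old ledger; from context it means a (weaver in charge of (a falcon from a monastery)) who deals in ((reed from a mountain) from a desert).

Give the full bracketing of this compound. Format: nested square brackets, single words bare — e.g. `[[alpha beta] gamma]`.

At the top level: head "weaver" (specifically "monastery falcon weaver"); modifier "desert mountain reed".
Within "desert mountain reed", the head is "reed" (specifically "mountain reed") and the modifier is "desert".
Within "mountain reed", the head is "reed" and the modifier is "mountain".
Within "monastery falcon weaver", the head is "weaver" and the modifier is "monastery falcon".
Within "monastery falcon", the head is "falcon" and the modifier is "monastery".
Putting it together: [[desert [mountain reed]] [[monastery falcon] weaver]].

[[desert [mountain reed]] [[monastery falcon] weaver]]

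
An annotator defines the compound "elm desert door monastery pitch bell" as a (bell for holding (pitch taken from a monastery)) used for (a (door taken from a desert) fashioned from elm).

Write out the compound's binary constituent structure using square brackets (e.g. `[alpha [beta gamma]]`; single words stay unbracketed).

Overall it is a kind of bell (specifically "monastery pitch bell"); the modifier is "elm desert door".
Within "elm desert door", the head is "door" (specifically "desert door") and the modifier is "elm".
Within "desert door", the head is "door" and the modifier is "desert".
Within "monastery pitch bell", the head is "bell" and the modifier is "monastery pitch".
Within "monastery pitch", the head is "pitch" and the modifier is "monastery".
Assembled: [[elm [desert door]] [[monastery pitch] bell]].

[[elm [desert door]] [[monastery pitch] bell]]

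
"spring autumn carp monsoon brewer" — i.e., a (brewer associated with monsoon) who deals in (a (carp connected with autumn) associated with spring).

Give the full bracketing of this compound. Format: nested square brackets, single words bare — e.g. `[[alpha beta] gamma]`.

[[spring [autumn carp]] [monsoon brewer]]

At the top level: head "brewer" (specifically "monsoon brewer"); modifier "spring autumn carp".
Within "spring autumn carp", the head is "carp" (specifically "autumn carp") and the modifier is "spring".
Within "autumn carp", the head is "carp" and the modifier is "autumn".
Within "monsoon brewer", the head is "brewer" and the modifier is "monsoon".
Putting it together: [[spring [autumn carp]] [monsoon brewer]].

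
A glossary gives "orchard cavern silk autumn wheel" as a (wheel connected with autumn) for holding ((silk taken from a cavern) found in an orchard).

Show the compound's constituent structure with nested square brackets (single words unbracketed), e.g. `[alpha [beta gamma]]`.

[[orchard [cavern silk]] [autumn wheel]]

Whole compound: head "wheel" (specifically "autumn wheel"), modifier "orchard cavern silk".
"orchard cavern silk" → head "silk" (specifically "cavern silk"), modifier "orchard".
"cavern silk" → head "silk", modifier "cavern".
"autumn wheel" → head "wheel", modifier "autumn".
Putting it together: [[orchard [cavern silk]] [autumn wheel]].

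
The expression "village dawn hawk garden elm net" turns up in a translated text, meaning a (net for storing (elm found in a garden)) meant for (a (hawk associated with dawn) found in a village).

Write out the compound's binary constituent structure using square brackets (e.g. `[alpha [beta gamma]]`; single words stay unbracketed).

Whole compound: head "net" (specifically "garden elm net"), modifier "village dawn hawk".
Within "village dawn hawk", the head is "hawk" (specifically "dawn hawk") and the modifier is "village".
Within "dawn hawk", the head is "hawk" and the modifier is "dawn".
Within "garden elm net", the head is "net" and the modifier is "garden elm".
Within "garden elm", the head is "elm" and the modifier is "garden".
Putting it together: [[village [dawn hawk]] [[garden elm] net]].

[[village [dawn hawk]] [[garden elm] net]]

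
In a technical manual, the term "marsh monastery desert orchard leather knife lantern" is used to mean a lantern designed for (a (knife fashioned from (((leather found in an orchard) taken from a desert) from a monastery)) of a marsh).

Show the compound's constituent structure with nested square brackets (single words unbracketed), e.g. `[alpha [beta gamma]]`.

[[marsh [[monastery [desert [orchard leather]]] knife]] lantern]

At the top level: head "lantern"; modifier "marsh monastery desert orchard leather knife".
"marsh monastery desert orchard leather knife" → head "knife" (specifically "monastery desert orchard leather knife"), modifier "marsh".
"monastery desert orchard leather knife" → head "knife", modifier "monastery desert orchard leather".
"monastery desert orchard leather" → head "leather" (specifically "desert orchard leather"), modifier "monastery".
"desert orchard leather" → head "leather" (specifically "orchard leather"), modifier "desert".
"orchard leather" → head "leather", modifier "orchard".
Assembled: [[marsh [[monastery [desert [orchard leather]]] knife]] lantern].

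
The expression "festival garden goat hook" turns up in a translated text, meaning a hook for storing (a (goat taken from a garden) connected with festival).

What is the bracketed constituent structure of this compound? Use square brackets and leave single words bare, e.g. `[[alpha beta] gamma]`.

[[festival [garden goat]] hook]

The outermost head in the paraphrase is "hook", modified by "festival garden goat".
"festival garden goat" → head "goat" (specifically "garden goat"), modifier "festival".
"garden goat" → head "goat", modifier "garden".
Assembled: [[festival [garden goat]] hook].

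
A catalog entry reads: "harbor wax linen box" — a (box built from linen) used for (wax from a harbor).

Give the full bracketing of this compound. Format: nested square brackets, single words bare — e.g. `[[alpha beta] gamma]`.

[[harbor wax] [linen box]]

At the top level: head "box" (specifically "linen box"); modifier "harbor wax".
Inside "harbor wax": head "wax", modifier "harbor".
Inside "linen box": head "box", modifier "linen".
So the structure is [[harbor wax] [linen box]].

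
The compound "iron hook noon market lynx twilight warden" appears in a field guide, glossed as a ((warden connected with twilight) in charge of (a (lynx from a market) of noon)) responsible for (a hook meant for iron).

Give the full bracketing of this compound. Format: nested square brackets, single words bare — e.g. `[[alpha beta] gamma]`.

[[iron hook] [[noon [market lynx]] [twilight warden]]]

Whole compound: head "warden" (specifically "noon market lynx twilight warden"), modifier "iron hook".
Within "iron hook", the head is "hook" and the modifier is "iron".
Within "noon market lynx twilight warden", the head is "warden" (specifically "twilight warden") and the modifier is "noon market lynx".
Within "noon market lynx", the head is "lynx" (specifically "market lynx") and the modifier is "noon".
Within "market lynx", the head is "lynx" and the modifier is "market".
Within "twilight warden", the head is "warden" and the modifier is "twilight".
Assembled: [[iron hook] [[noon [market lynx]] [twilight warden]]].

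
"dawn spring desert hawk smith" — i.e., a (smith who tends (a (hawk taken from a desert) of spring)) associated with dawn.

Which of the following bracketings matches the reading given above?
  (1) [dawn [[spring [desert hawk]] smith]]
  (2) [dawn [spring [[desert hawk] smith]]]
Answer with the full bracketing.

[dawn [[spring [desert hawk]] smith]]

The paraphrase's head is the "smith" part ("spring desert hawk smith"); its modifier is "dawn".
That top-level split, carried through the inner groups, gives [dawn [[spring [desert hawk]] smith]].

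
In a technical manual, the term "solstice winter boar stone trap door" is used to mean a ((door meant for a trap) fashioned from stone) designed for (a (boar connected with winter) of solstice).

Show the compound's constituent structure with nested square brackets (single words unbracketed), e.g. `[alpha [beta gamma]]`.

[[solstice [winter boar]] [stone [trap door]]]

Overall it is a kind of door (specifically "stone trap door"); the modifier is "solstice winter boar".
Within "solstice winter boar", the head is "boar" (specifically "winter boar") and the modifier is "solstice".
Within "winter boar", the head is "boar" and the modifier is "winter".
Within "stone trap door", the head is "door" (specifically "trap door") and the modifier is "stone".
Within "trap door", the head is "door" and the modifier is "trap".
So the structure is [[solstice [winter boar]] [stone [trap door]]].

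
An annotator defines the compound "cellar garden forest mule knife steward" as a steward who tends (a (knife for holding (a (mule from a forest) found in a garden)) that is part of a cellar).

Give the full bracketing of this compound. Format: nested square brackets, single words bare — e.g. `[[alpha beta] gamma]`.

[[cellar [[garden [forest mule]] knife]] steward]

At the top level: head "steward"; modifier "cellar garden forest mule knife".
"cellar garden forest mule knife" → head "knife" (specifically "garden forest mule knife"), modifier "cellar".
"garden forest mule knife" → head "knife", modifier "garden forest mule".
"garden forest mule" → head "mule" (specifically "forest mule"), modifier "garden".
"forest mule" → head "mule", modifier "forest".
Putting it together: [[cellar [[garden [forest mule]] knife]] steward].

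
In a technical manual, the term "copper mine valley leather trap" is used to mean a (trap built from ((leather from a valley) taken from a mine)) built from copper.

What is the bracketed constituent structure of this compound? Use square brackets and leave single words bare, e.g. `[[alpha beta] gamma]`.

Whole compound: head "trap" (specifically "mine valley leather trap"), modifier "copper".
"mine valley leather trap" → head "trap", modifier "mine valley leather".
"mine valley leather" → head "leather" (specifically "valley leather"), modifier "mine".
"valley leather" → head "leather", modifier "valley".
Putting it together: [copper [[mine [valley leather]] trap]].

[copper [[mine [valley leather]] trap]]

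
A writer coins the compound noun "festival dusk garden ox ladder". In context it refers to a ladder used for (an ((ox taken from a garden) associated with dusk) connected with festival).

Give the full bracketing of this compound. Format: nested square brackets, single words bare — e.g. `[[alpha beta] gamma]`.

Whole compound: head "ladder", modifier "festival dusk garden ox".
Inside "festival dusk garden ox": head "ox" (specifically "dusk garden ox"), modifier "festival".
Inside "dusk garden ox": head "ox" (specifically "garden ox"), modifier "dusk".
Inside "garden ox": head "ox", modifier "garden".
Putting it together: [[festival [dusk [garden ox]]] ladder].

[[festival [dusk [garden ox]]] ladder]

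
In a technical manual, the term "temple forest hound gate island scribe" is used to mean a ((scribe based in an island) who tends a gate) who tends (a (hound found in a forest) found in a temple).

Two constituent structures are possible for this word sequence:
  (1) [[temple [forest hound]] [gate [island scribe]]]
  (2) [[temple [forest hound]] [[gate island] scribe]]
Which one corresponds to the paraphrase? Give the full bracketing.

[[temple [forest hound]] [gate [island scribe]]]

The paraphrase's head is the "scribe" part ("gate island scribe"); its modifier is "temple forest hound".
That top-level split, carried through the inner groups, gives [[temple [forest hound]] [gate [island scribe]]].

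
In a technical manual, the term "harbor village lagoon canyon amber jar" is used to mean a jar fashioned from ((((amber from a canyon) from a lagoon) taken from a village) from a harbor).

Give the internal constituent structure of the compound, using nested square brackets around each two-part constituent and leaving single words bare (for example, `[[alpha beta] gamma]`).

Whole compound: head "jar", modifier "harbor village lagoon canyon amber".
Within "harbor village lagoon canyon amber", the head is "amber" (specifically "village lagoon canyon amber") and the modifier is "harbor".
Within "village lagoon canyon amber", the head is "amber" (specifically "lagoon canyon amber") and the modifier is "village".
Within "lagoon canyon amber", the head is "amber" (specifically "canyon amber") and the modifier is "lagoon".
Within "canyon amber", the head is "amber" and the modifier is "canyon".
Putting it together: [[harbor [village [lagoon [canyon amber]]]] jar].

[[harbor [village [lagoon [canyon amber]]]] jar]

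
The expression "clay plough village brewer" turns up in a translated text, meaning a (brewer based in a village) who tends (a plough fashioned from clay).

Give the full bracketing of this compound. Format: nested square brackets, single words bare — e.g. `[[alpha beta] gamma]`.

Whole compound: head "brewer" (specifically "village brewer"), modifier "clay plough".
"clay plough" → head "plough", modifier "clay".
"village brewer" → head "brewer", modifier "village".
Putting it together: [[clay plough] [village brewer]].

[[clay plough] [village brewer]]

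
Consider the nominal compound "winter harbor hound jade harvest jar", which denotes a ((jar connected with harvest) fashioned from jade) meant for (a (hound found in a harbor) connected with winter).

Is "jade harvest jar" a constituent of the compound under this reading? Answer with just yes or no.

The paraphrase groups the words so that "jade harvest jar" is one unit: it corresponds to a single parenthesized sub-phrase.
The full structure is [[winter [harbor hound]] [jade [harvest jar]]], in which [jade harvest jar] is a constituent.

yes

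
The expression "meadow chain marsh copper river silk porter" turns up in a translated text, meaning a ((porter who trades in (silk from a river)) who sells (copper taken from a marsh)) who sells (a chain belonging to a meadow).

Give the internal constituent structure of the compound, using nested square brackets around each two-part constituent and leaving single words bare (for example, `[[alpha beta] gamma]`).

At the top level: head "porter" (specifically "marsh copper river silk porter"); modifier "meadow chain".
"meadow chain" → head "chain", modifier "meadow".
"marsh copper river silk porter" → head "porter" (specifically "river silk porter"), modifier "marsh copper".
"marsh copper" → head "copper", modifier "marsh".
"river silk porter" → head "porter", modifier "river silk".
"river silk" → head "silk", modifier "river".
Putting it together: [[meadow chain] [[marsh copper] [[river silk] porter]]].

[[meadow chain] [[marsh copper] [[river silk] porter]]]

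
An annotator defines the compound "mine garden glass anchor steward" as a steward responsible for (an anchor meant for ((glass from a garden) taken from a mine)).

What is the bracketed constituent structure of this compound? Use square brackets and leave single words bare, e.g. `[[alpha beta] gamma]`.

Whole compound: head "steward", modifier "mine garden glass anchor".
"mine garden glass anchor" → head "anchor", modifier "mine garden glass".
"mine garden glass" → head "glass" (specifically "garden glass"), modifier "mine".
"garden glass" → head "glass", modifier "garden".
So the structure is [[[mine [garden glass]] anchor] steward].

[[[mine [garden glass]] anchor] steward]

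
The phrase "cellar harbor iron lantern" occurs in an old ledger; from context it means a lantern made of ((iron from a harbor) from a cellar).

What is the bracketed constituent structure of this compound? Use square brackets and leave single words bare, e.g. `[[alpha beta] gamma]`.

The outermost head in the paraphrase is "lantern", modified by "cellar harbor iron".
Within "cellar harbor iron", the head is "iron" (specifically "harbor iron") and the modifier is "cellar".
Within "harbor iron", the head is "iron" and the modifier is "harbor".
Assembled: [[cellar [harbor iron]] lantern].

[[cellar [harbor iron]] lantern]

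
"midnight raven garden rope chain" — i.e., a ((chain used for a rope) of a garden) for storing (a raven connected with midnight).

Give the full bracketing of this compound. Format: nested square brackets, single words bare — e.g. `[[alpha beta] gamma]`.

The outermost head in the paraphrase is "chain" (specifically "garden rope chain"), modified by "midnight raven".
"midnight raven" → head "raven", modifier "midnight".
"garden rope chain" → head "chain" (specifically "rope chain"), modifier "garden".
"rope chain" → head "chain", modifier "rope".
Assembled: [[midnight raven] [garden [rope chain]]].

[[midnight raven] [garden [rope chain]]]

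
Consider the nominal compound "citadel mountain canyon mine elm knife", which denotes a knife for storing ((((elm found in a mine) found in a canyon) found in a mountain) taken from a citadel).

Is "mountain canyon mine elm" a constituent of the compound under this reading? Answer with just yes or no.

yes

The paraphrase groups the words so that "mountain canyon mine elm" is one unit: it corresponds to a single parenthesized sub-phrase.
The full structure is [[citadel [mountain [canyon [mine elm]]]] knife], in which [mountain canyon mine elm] is a constituent.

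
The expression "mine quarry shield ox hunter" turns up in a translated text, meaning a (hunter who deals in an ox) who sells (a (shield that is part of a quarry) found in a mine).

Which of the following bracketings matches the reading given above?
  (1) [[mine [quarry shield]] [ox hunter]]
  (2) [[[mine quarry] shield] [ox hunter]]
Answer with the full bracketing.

The paraphrase's head is the "hunter" part ("ox hunter"); its modifier is "mine quarry shield".
That top-level split, carried through the inner groups, gives [[mine [quarry shield]] [ox hunter]].

[[mine [quarry shield]] [ox hunter]]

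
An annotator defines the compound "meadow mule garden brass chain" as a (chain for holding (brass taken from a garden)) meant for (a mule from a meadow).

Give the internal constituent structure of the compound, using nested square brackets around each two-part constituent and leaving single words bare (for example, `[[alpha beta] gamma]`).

[[meadow mule] [[garden brass] chain]]

Whole compound: head "chain" (specifically "garden brass chain"), modifier "meadow mule".
Inside "meadow mule": head "mule", modifier "meadow".
Inside "garden brass chain": head "chain", modifier "garden brass".
Inside "garden brass": head "brass", modifier "garden".
So the structure is [[meadow mule] [[garden brass] chain]].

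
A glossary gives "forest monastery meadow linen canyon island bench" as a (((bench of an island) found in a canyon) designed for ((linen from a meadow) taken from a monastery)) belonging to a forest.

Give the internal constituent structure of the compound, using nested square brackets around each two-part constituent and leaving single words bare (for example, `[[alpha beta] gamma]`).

[forest [[monastery [meadow linen]] [canyon [island bench]]]]

The outermost head in the paraphrase is "bench" (specifically "monastery meadow linen canyon island bench"), modified by "forest".
"monastery meadow linen canyon island bench" → head "bench" (specifically "canyon island bench"), modifier "monastery meadow linen".
"monastery meadow linen" → head "linen" (specifically "meadow linen"), modifier "monastery".
"meadow linen" → head "linen", modifier "meadow".
"canyon island bench" → head "bench" (specifically "island bench"), modifier "canyon".
"island bench" → head "bench", modifier "island".
So the structure is [forest [[monastery [meadow linen]] [canyon [island bench]]]].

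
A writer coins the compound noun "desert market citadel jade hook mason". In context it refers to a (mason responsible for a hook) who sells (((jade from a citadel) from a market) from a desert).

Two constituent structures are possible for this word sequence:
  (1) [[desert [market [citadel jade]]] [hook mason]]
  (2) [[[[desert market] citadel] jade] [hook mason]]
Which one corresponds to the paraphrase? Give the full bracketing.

The paraphrase's head is the "mason" part ("hook mason"); its modifier is "desert market citadel jade".
That top-level split, carried through the inner groups, gives [[desert [market [citadel jade]]] [hook mason]].

[[desert [market [citadel jade]]] [hook mason]]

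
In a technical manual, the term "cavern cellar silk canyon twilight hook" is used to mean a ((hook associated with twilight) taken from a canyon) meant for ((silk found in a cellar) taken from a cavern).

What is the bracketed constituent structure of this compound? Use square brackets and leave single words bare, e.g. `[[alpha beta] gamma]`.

Overall it is a kind of hook (specifically "canyon twilight hook"); the modifier is "cavern cellar silk".
Inside "cavern cellar silk": head "silk" (specifically "cellar silk"), modifier "cavern".
Inside "cellar silk": head "silk", modifier "cellar".
Inside "canyon twilight hook": head "hook" (specifically "twilight hook"), modifier "canyon".
Inside "twilight hook": head "hook", modifier "twilight".
So the structure is [[cavern [cellar silk]] [canyon [twilight hook]]].

[[cavern [cellar silk]] [canyon [twilight hook]]]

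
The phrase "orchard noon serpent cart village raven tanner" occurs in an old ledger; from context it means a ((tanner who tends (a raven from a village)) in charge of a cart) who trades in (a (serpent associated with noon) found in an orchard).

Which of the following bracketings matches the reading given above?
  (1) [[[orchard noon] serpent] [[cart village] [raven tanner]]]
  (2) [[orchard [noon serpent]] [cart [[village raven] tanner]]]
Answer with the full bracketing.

[[orchard [noon serpent]] [cart [[village raven] tanner]]]

The paraphrase's head is the "tanner" part ("cart village raven tanner"); its modifier is "orchard noon serpent".
That top-level split, carried through the inner groups, gives [[orchard [noon serpent]] [cart [[village raven] tanner]]].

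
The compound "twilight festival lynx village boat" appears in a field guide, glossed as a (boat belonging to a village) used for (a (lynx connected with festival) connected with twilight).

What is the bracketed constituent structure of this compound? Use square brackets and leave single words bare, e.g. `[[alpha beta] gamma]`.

[[twilight [festival lynx]] [village boat]]

Overall it is a kind of boat (specifically "village boat"); the modifier is "twilight festival lynx".
Within "twilight festival lynx", the head is "lynx" (specifically "festival lynx") and the modifier is "twilight".
Within "festival lynx", the head is "lynx" and the modifier is "festival".
Within "village boat", the head is "boat" and the modifier is "village".
So the structure is [[twilight [festival lynx]] [village boat]].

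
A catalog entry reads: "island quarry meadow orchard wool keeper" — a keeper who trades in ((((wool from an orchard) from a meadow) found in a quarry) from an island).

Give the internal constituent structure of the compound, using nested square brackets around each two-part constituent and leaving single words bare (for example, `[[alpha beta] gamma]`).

[[island [quarry [meadow [orchard wool]]]] keeper]

Overall it is a kind of keeper; the modifier is "island quarry meadow orchard wool".
"island quarry meadow orchard wool" → head "wool" (specifically "quarry meadow orchard wool"), modifier "island".
"quarry meadow orchard wool" → head "wool" (specifically "meadow orchard wool"), modifier "quarry".
"meadow orchard wool" → head "wool" (specifically "orchard wool"), modifier "meadow".
"orchard wool" → head "wool", modifier "orchard".
Assembled: [[island [quarry [meadow [orchard wool]]]] keeper].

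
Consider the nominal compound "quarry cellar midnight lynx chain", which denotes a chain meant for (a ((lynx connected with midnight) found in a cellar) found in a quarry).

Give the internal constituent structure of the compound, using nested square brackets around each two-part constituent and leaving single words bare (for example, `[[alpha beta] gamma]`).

Overall it is a kind of chain; the modifier is "quarry cellar midnight lynx".
"quarry cellar midnight lynx" → head "lynx" (specifically "cellar midnight lynx"), modifier "quarry".
"cellar midnight lynx" → head "lynx" (specifically "midnight lynx"), modifier "cellar".
"midnight lynx" → head "lynx", modifier "midnight".
Assembled: [[quarry [cellar [midnight lynx]]] chain].

[[quarry [cellar [midnight lynx]]] chain]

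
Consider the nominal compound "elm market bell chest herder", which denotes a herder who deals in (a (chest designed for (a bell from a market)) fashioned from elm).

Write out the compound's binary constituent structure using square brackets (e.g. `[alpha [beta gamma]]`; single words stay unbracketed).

At the top level: head "herder"; modifier "elm market bell chest".
Inside "elm market bell chest": head "chest" (specifically "market bell chest"), modifier "elm".
Inside "market bell chest": head "chest", modifier "market bell".
Inside "market bell": head "bell", modifier "market".
Assembled: [[elm [[market bell] chest]] herder].

[[elm [[market bell] chest]] herder]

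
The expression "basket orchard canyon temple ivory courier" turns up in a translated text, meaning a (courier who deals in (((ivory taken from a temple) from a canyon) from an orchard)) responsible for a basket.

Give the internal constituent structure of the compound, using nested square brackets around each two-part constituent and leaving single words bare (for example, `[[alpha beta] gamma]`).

[basket [[orchard [canyon [temple ivory]]] courier]]

Whole compound: head "courier" (specifically "orchard canyon temple ivory courier"), modifier "basket".
Inside "orchard canyon temple ivory courier": head "courier", modifier "orchard canyon temple ivory".
Inside "orchard canyon temple ivory": head "ivory" (specifically "canyon temple ivory"), modifier "orchard".
Inside "canyon temple ivory": head "ivory" (specifically "temple ivory"), modifier "canyon".
Inside "temple ivory": head "ivory", modifier "temple".
Assembled: [basket [[orchard [canyon [temple ivory]]] courier]].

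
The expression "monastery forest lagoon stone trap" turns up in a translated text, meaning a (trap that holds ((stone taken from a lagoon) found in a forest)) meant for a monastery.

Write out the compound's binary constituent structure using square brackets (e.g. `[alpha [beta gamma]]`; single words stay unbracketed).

At the top level: head "trap" (specifically "forest lagoon stone trap"); modifier "monastery".
Within "forest lagoon stone trap", the head is "trap" and the modifier is "forest lagoon stone".
Within "forest lagoon stone", the head is "stone" (specifically "lagoon stone") and the modifier is "forest".
Within "lagoon stone", the head is "stone" and the modifier is "lagoon".
Putting it together: [monastery [[forest [lagoon stone]] trap]].

[monastery [[forest [lagoon stone]] trap]]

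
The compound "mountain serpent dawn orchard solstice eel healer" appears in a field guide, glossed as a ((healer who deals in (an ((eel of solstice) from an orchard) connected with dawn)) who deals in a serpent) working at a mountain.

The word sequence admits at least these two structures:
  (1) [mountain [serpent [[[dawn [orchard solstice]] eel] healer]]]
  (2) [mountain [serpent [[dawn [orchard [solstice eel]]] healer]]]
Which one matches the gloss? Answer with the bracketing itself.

[mountain [serpent [[dawn [orchard [solstice eel]]] healer]]]

The paraphrase's head is the "healer" part ("serpent dawn orchard solstice eel healer"); its modifier is "mountain".
That top-level split, carried through the inner groups, gives [mountain [serpent [[dawn [orchard [solstice eel]]] healer]]].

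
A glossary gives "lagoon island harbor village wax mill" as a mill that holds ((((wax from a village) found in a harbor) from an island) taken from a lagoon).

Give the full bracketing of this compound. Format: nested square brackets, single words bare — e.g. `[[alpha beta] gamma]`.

Overall it is a kind of mill; the modifier is "lagoon island harbor village wax".
Within "lagoon island harbor village wax", the head is "wax" (specifically "island harbor village wax") and the modifier is "lagoon".
Within "island harbor village wax", the head is "wax" (specifically "harbor village wax") and the modifier is "island".
Within "harbor village wax", the head is "wax" (specifically "village wax") and the modifier is "harbor".
Within "village wax", the head is "wax" and the modifier is "village".
Assembled: [[lagoon [island [harbor [village wax]]]] mill].

[[lagoon [island [harbor [village wax]]]] mill]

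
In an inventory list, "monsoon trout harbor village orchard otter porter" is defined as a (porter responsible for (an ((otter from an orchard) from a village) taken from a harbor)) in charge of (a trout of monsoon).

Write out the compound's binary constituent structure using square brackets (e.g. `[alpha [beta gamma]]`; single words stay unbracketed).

[[monsoon trout] [[harbor [village [orchard otter]]] porter]]

Overall it is a kind of porter (specifically "harbor village orchard otter porter"); the modifier is "monsoon trout".
Within "monsoon trout", the head is "trout" and the modifier is "monsoon".
Within "harbor village orchard otter porter", the head is "porter" and the modifier is "harbor village orchard otter".
Within "harbor village orchard otter", the head is "otter" (specifically "village orchard otter") and the modifier is "harbor".
Within "village orchard otter", the head is "otter" (specifically "orchard otter") and the modifier is "village".
Within "orchard otter", the head is "otter" and the modifier is "orchard".
Putting it together: [[monsoon trout] [[harbor [village [orchard otter]]] porter]].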